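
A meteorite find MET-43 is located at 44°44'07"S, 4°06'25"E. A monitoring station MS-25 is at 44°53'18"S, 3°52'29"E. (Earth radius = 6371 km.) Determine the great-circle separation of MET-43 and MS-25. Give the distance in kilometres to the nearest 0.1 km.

25.0 km

MET-43: φ = -44.73528°, λ = +4.10694°
MS-25: φ = -44.88833°, λ = +3.87472°
Δφ = -0.1531°,  Δλ = -0.2322°
a = sin²(Δφ/2) + cos φ₁ cos φ₂ sin²(Δλ/2) = 0.000004
c = 2·arcsin(√a) = 0.003925 rad = 0.2249°
d = R·c = 6371 × 0.003925 = 25.0 km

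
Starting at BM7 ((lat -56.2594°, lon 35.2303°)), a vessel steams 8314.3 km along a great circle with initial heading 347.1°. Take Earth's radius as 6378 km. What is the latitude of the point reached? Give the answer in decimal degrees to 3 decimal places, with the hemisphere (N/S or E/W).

δ = d/R = 8314.3/6378 = 1.303590 rad
φ₂ = arcsin(sin φ₁ cos δ + cos φ₁ sin δ cos θ)
   = arcsin(-0.83156·0.26404 + 0.55543·0.96451·0.97476) = 17.61615°
λ₂ = λ₁ + atan2(sin θ sin δ cos φ₁, cos δ − sin φ₁ sin φ₂) = 22.17320°

17.616°N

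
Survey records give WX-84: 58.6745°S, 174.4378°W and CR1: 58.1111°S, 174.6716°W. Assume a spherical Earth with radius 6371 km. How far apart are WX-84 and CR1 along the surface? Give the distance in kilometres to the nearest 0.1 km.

64.1 km

Δφ = 0.5634°,  Δλ = -0.2338°
a = sin²(Δφ/2) + cos φ₁ cos φ₂ sin²(Δλ/2) = 0.000025
c = 2·arcsin(√a) = 0.010063 rad = 0.5766°
d = R·c = 6371 × 0.010063 = 64.1 km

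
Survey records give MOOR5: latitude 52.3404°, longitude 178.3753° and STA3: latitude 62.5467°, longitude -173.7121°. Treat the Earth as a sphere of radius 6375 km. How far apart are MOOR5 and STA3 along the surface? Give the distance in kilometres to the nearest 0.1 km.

1228.3 km

Δφ = 10.2063°,  Δλ = 7.9126°
a = sin²(Δφ/2) + cos φ₁ cos φ₂ sin²(Δλ/2) = 0.009253
c = 2·arcsin(√a) = 0.192681 rad = 11.0398°
d = R·c = 6375 × 0.192681 = 1228.3 km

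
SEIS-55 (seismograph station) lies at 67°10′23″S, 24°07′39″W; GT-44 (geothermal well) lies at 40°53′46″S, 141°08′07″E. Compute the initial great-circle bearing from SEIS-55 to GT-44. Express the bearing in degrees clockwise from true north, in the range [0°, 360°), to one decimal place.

SEIS-55: φ = -67.17306°, λ = -24.12750°
GT-44: φ = -40.89611°, λ = +141.13528°
Δλ = 165.2628°
y = sin Δλ · cos φ₂ = 0.192290
x = cos φ₁ sin φ₂ − sin φ₁ cos φ₂ cos Δλ = -0.927763
θ = atan2(y, x) = 168.2906° → 168.2906° (mod 360°)

168.3°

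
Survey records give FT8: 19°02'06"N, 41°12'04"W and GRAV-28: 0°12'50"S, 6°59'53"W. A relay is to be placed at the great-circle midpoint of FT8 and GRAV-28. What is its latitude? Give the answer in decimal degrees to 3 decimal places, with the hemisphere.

FT8: φ = +19.03500°, λ = -41.20111°
GRAV-28: φ = -0.21389°, λ = -6.99806°
Bx = cos φ₂ cos Δλ = 0.827045,  By = cos φ₂ sin Δλ = 0.562124
φₘ = atan2(sin φ₁ + sin φ₂, √((cos φ₁ + Bx)² + By²)) = 9.83721°
λₘ = λ₁ + atan2(By, cos φ₁ + Bx) = -23.60415°

9.837°N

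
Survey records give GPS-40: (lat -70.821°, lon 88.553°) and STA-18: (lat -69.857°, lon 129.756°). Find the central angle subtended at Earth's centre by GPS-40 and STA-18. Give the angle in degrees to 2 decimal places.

13.63°

Δφ = 0.9640°,  Δλ = 41.2030°
a = sin²(Δφ/2) + cos φ₁ cos φ₂ sin²(Δλ/2) = 0.014077
c = 2·arcsin(√a) = 0.237857 rad = 13.6282°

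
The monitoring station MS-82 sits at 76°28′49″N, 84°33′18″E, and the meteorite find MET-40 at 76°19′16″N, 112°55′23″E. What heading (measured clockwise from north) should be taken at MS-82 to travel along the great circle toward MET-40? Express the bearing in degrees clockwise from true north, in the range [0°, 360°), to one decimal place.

77.5°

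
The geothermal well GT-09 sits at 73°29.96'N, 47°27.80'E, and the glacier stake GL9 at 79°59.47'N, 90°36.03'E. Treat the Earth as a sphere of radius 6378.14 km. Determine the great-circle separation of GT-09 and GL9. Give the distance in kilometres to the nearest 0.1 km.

1269.9 km

GT-09: φ = +73.49933°, λ = +47.46333°
GL9: φ = +79.99117°, λ = +90.60050°
Δφ = 6.4918°,  Δλ = 43.1372°
a = sin²(Δφ/2) + cos φ₁ cos φ₂ sin²(Δλ/2) = 0.009877
c = 2·arcsin(√a) = 0.199095 rad = 11.4073°
d = R·c = 6378.14 × 0.199095 = 1269.9 km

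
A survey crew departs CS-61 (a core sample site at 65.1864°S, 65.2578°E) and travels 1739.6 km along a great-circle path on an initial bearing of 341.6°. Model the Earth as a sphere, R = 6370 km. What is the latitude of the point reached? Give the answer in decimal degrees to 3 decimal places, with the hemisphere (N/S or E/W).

50.053°S

δ = d/R = 1739.6/6370 = 0.273093 rad
φ₂ = arcsin(sin φ₁ cos δ + cos φ₁ sin δ cos θ)
   = arcsin(-0.90768·0.96294 + 0.41967·0.26971·0.94888) = -50.05298°
λ₂ = λ₁ + atan2(sin θ sin δ cos φ₁, cos δ − sin φ₁ sin φ₂) = 57.63846°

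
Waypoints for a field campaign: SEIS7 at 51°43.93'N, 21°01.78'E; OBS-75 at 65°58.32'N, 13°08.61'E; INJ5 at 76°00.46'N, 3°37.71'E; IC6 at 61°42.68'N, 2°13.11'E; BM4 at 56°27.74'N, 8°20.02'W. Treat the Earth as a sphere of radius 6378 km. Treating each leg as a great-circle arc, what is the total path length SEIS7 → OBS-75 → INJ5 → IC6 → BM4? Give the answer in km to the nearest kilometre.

SEIS7: φ = +51.73217°, λ = +21.02967°
OBS-75: φ = +65.97200°, λ = +13.14350°
INJ5: φ = +76.00767°, λ = +3.62850°
IC6: φ = +61.71133°, λ = +2.21850°
BM4: φ = +56.46233°, λ = -8.33367°
SEIS7→OBS-75: c = 0.258050 rad, d = 1645.84 km
OBS-75→INJ5: c = 0.182765 rad, d = 1165.67 km
INJ5→IC6: c = 0.249659 rad, d = 1592.32 km
IC6→BM4: c = 0.131406 rad, d = 838.11 km
Total = 1645.84 + 1165.67 + 1592.32 + 838.11 = 5241.94 km

5242 km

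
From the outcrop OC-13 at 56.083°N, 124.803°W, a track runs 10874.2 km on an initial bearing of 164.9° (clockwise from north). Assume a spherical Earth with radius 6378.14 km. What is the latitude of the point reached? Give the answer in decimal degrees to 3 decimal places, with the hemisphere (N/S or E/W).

40.155°S

δ = d/R = 10874.2/6378.14 = 1.704917 rad
φ₂ = arcsin(sin φ₁ cos δ + cos φ₁ sin δ cos θ)
   = arcsin(0.82985·-0.13372 + 0.55799·0.99102·-0.96547) = -40.15470°
λ₂ = λ₁ + atan2(sin θ sin δ cos φ₁, cos δ − sin φ₁ sin φ₂) = -105.06151°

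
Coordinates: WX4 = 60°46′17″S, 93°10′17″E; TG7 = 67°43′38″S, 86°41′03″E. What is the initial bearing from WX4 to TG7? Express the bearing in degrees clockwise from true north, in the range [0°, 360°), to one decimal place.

WX4: φ = -60.77139°, λ = +93.17139°
TG7: φ = -67.72722°, λ = +86.68417°
Δλ = -6.4872°
y = sin Δλ · cos φ₂ = -0.042822
x = cos φ₁ sin φ₂ − sin φ₁ cos φ₂ cos Δλ = -0.123222
θ = atan2(y, x) = -160.8367° → 199.1633° (mod 360°)

199.2°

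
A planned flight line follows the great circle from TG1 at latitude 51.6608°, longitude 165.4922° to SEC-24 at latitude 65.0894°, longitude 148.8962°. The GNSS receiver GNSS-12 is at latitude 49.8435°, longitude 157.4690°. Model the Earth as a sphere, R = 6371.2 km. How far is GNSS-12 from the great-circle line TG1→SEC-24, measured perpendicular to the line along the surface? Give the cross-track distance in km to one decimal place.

δ₁₃ = central angle TG1→GNSS-12 = 0.094041 rad  (haversine)
θ₁₃ = bearing TG1→GNSS-12 = 253.442°,  θ₁₂ = bearing TG1→SEC-24 = 333.939°
dₓₜ = R·arcsin(sin δ₁₃ · sin(θ₁₃ − θ₁₂)) = 6371.2·arcsin(0.09390·sin(-80.497°)) = -590.908 km
|dₓₜ| = 590.908 km

590.9 km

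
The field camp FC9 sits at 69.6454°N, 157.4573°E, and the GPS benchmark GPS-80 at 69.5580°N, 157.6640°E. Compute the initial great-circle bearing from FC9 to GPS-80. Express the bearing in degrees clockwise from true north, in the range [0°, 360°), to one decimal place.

Δλ = 0.2067°
y = sin Δλ · cos φ₂ = 0.001260
x = cos φ₁ sin φ₂ − sin φ₁ cos φ₂ cos Δλ = -0.001523
θ = atan2(y, x) = 140.4042° → 140.4042° (mod 360°)

140.4°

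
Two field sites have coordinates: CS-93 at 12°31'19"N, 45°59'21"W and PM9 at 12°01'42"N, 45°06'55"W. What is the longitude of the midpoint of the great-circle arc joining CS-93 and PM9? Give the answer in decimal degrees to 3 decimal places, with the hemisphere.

45.552°W

CS-93: φ = +12.52194°, λ = -45.98917°
PM9: φ = +12.02833°, λ = -45.11528°
Bx = cos φ₂ cos Δλ = 0.977931,  By = cos φ₂ sin Δλ = 0.014917
φₘ = atan2(sin φ₁ + sin φ₂, √((cos φ₁ + Bx)² + By²)) = 12.27549°
λₘ = λ₁ + atan2(By, cos φ₁ + Bx) = -45.55181°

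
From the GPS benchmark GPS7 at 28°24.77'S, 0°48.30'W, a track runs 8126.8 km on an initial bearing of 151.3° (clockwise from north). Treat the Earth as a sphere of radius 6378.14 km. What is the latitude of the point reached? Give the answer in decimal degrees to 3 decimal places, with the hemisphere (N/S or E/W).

61.268°S

GPS7: φ = -28.41283°, λ = -0.80500°
δ = d/R = 8126.8/6378.14 = 1.274165 rad
φ₂ = arcsin(sin φ₁ cos δ + cos φ₁ sin δ cos θ)
   = arcsin(-0.47582·0.29230 + 0.87954·0.95633·-0.87715) = -61.26781°
λ₂ = λ₁ + atan2(sin θ sin δ cos φ₁, cos δ − sin φ₁ sin φ₂) = 106.38184°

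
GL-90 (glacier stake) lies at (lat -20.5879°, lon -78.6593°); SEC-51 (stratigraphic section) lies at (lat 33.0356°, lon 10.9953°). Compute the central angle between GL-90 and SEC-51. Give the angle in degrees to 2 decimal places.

100.78°

Δφ = 53.6235°,  Δλ = 89.6546°
a = sin²(Δφ/2) + cos φ₁ cos φ₂ sin²(Δλ/2) = 0.593486
c = 2·arcsin(√a) = 1.758874 rad = 100.7761°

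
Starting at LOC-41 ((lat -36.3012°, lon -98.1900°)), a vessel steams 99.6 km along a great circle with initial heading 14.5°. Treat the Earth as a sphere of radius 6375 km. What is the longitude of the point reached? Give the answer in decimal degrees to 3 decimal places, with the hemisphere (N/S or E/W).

δ = d/R = 99.6/6375 = 0.015624 rad
φ₂ = arcsin(sin φ₁ cos δ + cos φ₁ sin δ cos θ)
   = arcsin(-0.59203·0.99988 + 0.80592·0.01562·0.96815) = -35.43423°
λ₂ = λ₁ + atan2(sin θ sin δ cos φ₁, cos δ − sin φ₁ sin φ₂) = -97.91493°

97.915°W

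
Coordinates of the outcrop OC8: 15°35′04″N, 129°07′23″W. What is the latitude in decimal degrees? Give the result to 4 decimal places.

15.5844°N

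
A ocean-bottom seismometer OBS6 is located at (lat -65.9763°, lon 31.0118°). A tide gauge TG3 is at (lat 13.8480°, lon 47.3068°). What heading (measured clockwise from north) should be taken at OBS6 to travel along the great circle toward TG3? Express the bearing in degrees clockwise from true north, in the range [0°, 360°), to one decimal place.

Δλ = 16.2950°
y = sin Δλ · cos φ₂ = 0.272428
x = cos φ₁ sin φ₂ − sin φ₁ cos φ₂ cos Δλ = 0.948647
θ = atan2(y, x) = 16.0227° → 16.0227° (mod 360°)

16.0°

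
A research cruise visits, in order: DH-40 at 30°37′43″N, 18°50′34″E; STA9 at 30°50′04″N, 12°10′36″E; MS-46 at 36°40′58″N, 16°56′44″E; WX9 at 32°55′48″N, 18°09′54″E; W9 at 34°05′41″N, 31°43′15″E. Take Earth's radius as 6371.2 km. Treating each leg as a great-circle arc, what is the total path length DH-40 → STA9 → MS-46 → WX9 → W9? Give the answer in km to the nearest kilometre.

3117 km

DH-40: φ = +30.62861°, λ = +18.84278°
STA9: φ = +30.83444°, λ = +12.17667°
MS-46: φ = +36.68278°, λ = +16.94556°
WX9: φ = +32.93000°, λ = +18.16500°
W9: φ = +34.09472°, λ = +31.72083°
DH-40→STA9: c = 0.100057 rad, d = 637.48 km
STA9→MS-46: c = 0.123275 rad, d = 785.41 km
MS-46→WX9: c = 0.067788 rad, d = 431.89 km
WX9→W9: c = 0.198161 rad, d = 1262.52 km
Total = 637.48 + 785.41 + 431.89 + 1262.52 = 3117.30 km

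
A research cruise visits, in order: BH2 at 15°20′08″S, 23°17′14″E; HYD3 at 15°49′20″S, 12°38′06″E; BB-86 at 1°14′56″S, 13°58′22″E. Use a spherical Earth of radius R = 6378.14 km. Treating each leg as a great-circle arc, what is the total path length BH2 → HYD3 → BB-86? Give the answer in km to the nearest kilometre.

2772 km

BH2: φ = -15.33556°, λ = +23.28722°
HYD3: φ = -15.82222°, λ = +12.63500°
BB-86: φ = -1.24889°, λ = +13.97278°
BH2→HYD3: c = 0.179268 rad, d = 1143.40 km
HYD3→BB-86: c = 0.255393 rad, d = 1628.93 km
Total = 1143.40 + 1628.93 = 2772.33 km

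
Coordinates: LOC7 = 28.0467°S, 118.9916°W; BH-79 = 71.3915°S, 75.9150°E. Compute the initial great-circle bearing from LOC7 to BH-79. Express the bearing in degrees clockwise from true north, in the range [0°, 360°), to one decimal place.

Δλ = -165.0934°
y = sin Δλ · cos φ₂ = -0.082087
x = cos φ₁ sin φ₂ − sin φ₁ cos φ₂ cos Δλ = -0.981414
θ = atan2(y, x) = -175.2188° → 184.7812° (mod 360°)

184.8°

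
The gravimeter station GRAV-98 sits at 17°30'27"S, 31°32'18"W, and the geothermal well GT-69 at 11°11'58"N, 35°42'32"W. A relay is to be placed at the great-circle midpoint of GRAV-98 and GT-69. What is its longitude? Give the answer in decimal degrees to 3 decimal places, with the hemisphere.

33.653°W

GRAV-98: φ = -17.50750°, λ = -31.53833°
GT-69: φ = +11.19944°, λ = -35.70889°
Bx = cos φ₂ cos Δλ = 0.978359,  By = cos φ₂ sin Δλ = -0.071341
φₘ = atan2(sin φ₁ + sin φ₂, √((cos φ₁ + Bx)² + By²)) = -3.15611°
λₘ = λ₁ + atan2(By, cos φ₁ + Bx) = -33.65303°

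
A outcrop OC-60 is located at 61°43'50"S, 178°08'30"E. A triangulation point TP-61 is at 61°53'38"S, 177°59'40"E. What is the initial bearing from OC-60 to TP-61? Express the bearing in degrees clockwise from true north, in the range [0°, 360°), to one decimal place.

203.0°

OC-60: φ = -61.73056°, λ = +178.14167°
TP-61: φ = -61.89389°, λ = +177.99444°
Δλ = -0.1472°
y = sin Δλ · cos φ₂ = -0.001211
x = cos φ₁ sin φ₂ − sin φ₁ cos φ₂ cos Δλ = -0.002852
θ = atan2(y, x) = -157.0021° → 202.9979° (mod 360°)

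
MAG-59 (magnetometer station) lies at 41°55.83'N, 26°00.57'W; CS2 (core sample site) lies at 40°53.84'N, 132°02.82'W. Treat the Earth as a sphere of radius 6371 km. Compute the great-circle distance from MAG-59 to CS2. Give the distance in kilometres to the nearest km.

MAG-59: φ = +41.93050°, λ = -26.00950°
CS2: φ = +40.89733°, λ = -132.04700°
Δφ = -1.0332°,  Δλ = -106.0375°
a = sin²(Δφ/2) + cos φ₁ cos φ₂ sin²(Δλ/2) = 0.358932
c = 2·arcsin(√a) = 1.284776 rad = 73.6123°
d = R·c = 6371 × 1.284776 = 8185.3 km

8185 km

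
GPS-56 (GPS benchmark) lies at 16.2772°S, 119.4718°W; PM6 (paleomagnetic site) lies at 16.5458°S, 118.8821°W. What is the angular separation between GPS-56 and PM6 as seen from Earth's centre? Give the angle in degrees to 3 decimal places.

0.626°

Δφ = -0.2686°,  Δλ = 0.5897°
a = sin²(Δφ/2) + cos φ₁ cos φ₂ sin²(Δλ/2) = 0.000030
c = 2·arcsin(√a) = 0.010929 rad = 0.6262°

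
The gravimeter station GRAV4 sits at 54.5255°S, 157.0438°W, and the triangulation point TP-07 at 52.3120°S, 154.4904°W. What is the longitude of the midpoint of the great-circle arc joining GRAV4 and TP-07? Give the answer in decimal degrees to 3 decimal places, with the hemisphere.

155.734°W

Bx = cos φ₂ cos Δλ = 0.610754,  By = cos φ₂ sin Δλ = 0.027236
φₘ = atan2(sin φ₁ + sin φ₂, √((cos φ₁ + Bx)² + By²)) = -53.42555°
λₘ = λ₁ + atan2(By, cos φ₁ + Bx) = -155.73386°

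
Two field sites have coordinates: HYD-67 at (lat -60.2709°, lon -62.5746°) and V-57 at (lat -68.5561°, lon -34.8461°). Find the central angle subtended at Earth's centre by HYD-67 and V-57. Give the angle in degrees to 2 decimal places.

14.36°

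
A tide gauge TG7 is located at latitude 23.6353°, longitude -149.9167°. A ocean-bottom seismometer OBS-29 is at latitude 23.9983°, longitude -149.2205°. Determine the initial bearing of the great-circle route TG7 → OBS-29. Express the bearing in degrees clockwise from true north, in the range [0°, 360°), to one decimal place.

60.2°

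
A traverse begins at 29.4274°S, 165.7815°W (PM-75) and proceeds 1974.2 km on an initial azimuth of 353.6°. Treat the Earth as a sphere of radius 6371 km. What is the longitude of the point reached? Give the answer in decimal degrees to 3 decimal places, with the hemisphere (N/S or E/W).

167.771°W

δ = d/R = 1974.2/6371 = 0.309873 rad
φ₂ = arcsin(sin φ₁ cos δ + cos φ₁ sin δ cos θ)
   = arcsin(-0.49132·0.95237 + 0.87098·0.30494·0.99377) = -11.76985°
λ₂ = λ₁ + atan2(sin θ sin δ cos φ₁, cos δ − sin φ₁ sin φ₂) = -167.77127°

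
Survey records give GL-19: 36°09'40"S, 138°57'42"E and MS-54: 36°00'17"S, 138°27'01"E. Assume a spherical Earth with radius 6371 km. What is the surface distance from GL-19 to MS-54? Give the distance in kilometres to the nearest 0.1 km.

49.1 km

GL-19: φ = -36.16111°, λ = +138.96167°
MS-54: φ = -36.00472°, λ = +138.45028°
Δφ = 0.1564°,  Δλ = -0.5114°
a = sin²(Δφ/2) + cos φ₁ cos φ₂ sin²(Δλ/2) = 0.000015
c = 2·arcsin(√a) = 0.007712 rad = 0.4419°
d = R·c = 6371 × 0.007712 = 49.1 km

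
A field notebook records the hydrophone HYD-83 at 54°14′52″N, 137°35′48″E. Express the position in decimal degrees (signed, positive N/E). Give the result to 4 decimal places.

+54.2478°, +137.5967°

lat: 54.2478° N → +54.2478°
lon: 137.5967° E → +137.5967°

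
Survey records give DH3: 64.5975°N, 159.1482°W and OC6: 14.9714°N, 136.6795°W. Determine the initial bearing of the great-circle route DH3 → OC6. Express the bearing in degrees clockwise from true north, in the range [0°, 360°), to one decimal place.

Δλ = 22.4687°
y = sin Δλ · cos φ₂ = 0.369206
x = cos φ₁ sin φ₂ − sin φ₁ cos φ₂ cos Δλ = -0.695589
θ = atan2(y, x) = 152.0415° → 152.0415° (mod 360°)

152.0°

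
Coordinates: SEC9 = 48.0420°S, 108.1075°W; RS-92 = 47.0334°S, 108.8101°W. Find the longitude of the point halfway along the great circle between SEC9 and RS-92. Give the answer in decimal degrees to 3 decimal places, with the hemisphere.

Bx = cos φ₂ cos Δλ = 0.681521,  By = cos φ₂ sin Δλ = -0.008358
φₘ = atan2(sin φ₁ + sin φ₂, √((cos φ₁ + Bx)² + By²)) = -47.53824°
λₘ = λ₁ + atan2(By, cos φ₁ + Bx) = -108.46218°

108.462°W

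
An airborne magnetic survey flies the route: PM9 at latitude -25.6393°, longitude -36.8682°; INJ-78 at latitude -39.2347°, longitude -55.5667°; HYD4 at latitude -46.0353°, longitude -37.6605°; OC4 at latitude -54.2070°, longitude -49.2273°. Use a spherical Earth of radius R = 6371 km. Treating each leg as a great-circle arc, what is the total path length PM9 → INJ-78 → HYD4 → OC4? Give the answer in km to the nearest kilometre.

PM9→INJ-78: c = 0.362190 rad, d = 2307.52 km
INJ-78→HYD4: c = 0.257938 rad, d = 1643.32 km
HYD4→OC4: c = 0.192123 rad, d = 1224.02 km
Total = 2307.52 + 1643.32 + 1224.02 = 5174.86 km

5175 km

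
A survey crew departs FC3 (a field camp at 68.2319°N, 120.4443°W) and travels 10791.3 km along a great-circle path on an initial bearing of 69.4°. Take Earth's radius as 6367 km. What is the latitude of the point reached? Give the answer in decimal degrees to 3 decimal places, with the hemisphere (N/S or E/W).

δ = d/R = 10791.3/6367 = 1.694880 rad
φ₂ = arcsin(sin φ₁ cos δ + cos φ₁ sin δ cos θ)
   = arcsin(0.92869·-0.12377 + 0.37085·0.99231·0.35184) = 0.83297°
λ₂ = λ₁ + atan2(sin θ sin δ cos φ₁, cos δ − sin φ₁ sin φ₂) = -8.71770°

0.833°N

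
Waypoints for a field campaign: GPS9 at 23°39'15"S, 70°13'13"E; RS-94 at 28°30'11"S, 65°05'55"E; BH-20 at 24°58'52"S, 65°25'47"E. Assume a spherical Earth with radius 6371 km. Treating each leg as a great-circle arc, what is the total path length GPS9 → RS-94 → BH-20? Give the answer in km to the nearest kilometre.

GPS9: φ = -23.65417°, λ = +70.22028°
RS-94: φ = -28.50306°, λ = +65.09861°
BH-20: φ = -24.98111°, λ = +65.42972°
GPS9→RS-94: c = 0.116623 rad, d = 743.01 km
RS-94→BH-20: c = 0.061686 rad, d = 393.00 km
Total = 743.01 + 393.00 = 1136.01 km

1136 km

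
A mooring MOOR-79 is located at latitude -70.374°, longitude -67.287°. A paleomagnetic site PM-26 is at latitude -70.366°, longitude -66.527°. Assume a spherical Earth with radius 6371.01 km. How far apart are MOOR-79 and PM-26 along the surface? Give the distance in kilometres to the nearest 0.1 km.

28.4 km

Δφ = 0.0080°,  Δλ = 0.7600°
a = sin²(Δφ/2) + cos φ₁ cos φ₂ sin²(Δλ/2) = 0.000005
c = 2·arcsin(√a) = 0.004458 rad = 0.2554°
d = R·c = 6371.01 × 0.004458 = 28.4 km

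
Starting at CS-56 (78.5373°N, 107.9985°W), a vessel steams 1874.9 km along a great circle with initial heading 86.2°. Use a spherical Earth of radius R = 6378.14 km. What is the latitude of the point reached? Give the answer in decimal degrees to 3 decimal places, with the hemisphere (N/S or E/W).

70.361°N

δ = d/R = 1874.9/6378.14 = 0.293957 rad
φ₂ = arcsin(sin φ₁ cos δ + cos φ₁ sin δ cos θ)
   = arcsin(0.98005·0.95710 + 0.19873·0.28974·0.06627) = 70.36132°
λ₂ = λ₁ + atan2(sin θ sin δ cos φ₁, cos δ − sin φ₁ sin φ₂) = -48.65865°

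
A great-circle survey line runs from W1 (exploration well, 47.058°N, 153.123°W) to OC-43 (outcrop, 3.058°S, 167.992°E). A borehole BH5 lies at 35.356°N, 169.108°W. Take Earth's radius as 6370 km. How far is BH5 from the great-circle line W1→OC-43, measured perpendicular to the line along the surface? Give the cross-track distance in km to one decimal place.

170.3 km

δ₁₃ = central angle W1→BH5 = 0.291784 rad  (haversine)
θ₁₃ = bearing W1→BH5 = 231.331°,  θ₁₂ = bearing W1→OC-43 = 226.000°
dₓₜ = R·arcsin(sin δ₁₃ · sin(θ₁₃ − θ₁₂)) = 6370·arcsin(0.28766·sin(5.331°)) = 170.273 km
|dₓₜ| = 170.273 km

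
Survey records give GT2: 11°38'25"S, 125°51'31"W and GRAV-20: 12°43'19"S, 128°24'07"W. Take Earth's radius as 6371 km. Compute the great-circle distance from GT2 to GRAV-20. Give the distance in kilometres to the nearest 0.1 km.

301.5 km

GT2: φ = -11.64028°, λ = -125.85861°
GRAV-20: φ = -12.72194°, λ = -128.40194°
Δφ = -1.0817°,  Δλ = -2.5433°
a = sin²(Δφ/2) + cos φ₁ cos φ₂ sin²(Δλ/2) = 0.000560
c = 2·arcsin(√a) = 0.047318 rad = 2.7111°
d = R·c = 6371 × 0.047318 = 301.5 km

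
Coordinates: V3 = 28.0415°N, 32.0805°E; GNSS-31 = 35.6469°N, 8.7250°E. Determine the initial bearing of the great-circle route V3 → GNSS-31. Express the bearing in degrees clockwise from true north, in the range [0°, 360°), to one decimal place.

Δλ = -23.3555°
y = sin Δλ · cos φ₂ = -0.322153
x = cos φ₁ sin φ₂ − sin φ₁ cos φ₂ cos Δλ = 0.163652
θ = atan2(y, x) = -63.0697° → 296.9303° (mod 360°)

296.9°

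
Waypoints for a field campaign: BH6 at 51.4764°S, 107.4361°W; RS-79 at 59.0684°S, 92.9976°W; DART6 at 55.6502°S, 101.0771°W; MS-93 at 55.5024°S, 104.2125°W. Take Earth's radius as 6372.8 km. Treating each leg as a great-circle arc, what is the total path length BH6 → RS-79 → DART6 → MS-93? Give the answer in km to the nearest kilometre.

BH6→RS-79: c = 0.194614 rad, d = 1240.24 km
RS-79→DART6: c = 0.096556 rad, d = 615.33 km
DART6→MS-93: c = 0.031040 rad, d = 197.81 km
Total = 1240.24 + 615.33 + 197.81 = 2053.38 km

2053 km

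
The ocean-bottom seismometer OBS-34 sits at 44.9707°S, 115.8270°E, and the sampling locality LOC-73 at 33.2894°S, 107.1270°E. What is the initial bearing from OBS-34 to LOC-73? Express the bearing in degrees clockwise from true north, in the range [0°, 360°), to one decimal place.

327.1°

Δλ = -8.7000°
y = sin Δλ · cos φ₂ = -0.126440
x = cos φ₁ sin φ₂ − sin φ₁ cos φ₂ cos Δλ = 0.195670
θ = atan2(y, x) = -32.8702° → 327.1298° (mod 360°)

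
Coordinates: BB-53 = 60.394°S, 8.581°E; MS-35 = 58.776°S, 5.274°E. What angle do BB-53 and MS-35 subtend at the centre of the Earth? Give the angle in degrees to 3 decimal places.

2.328°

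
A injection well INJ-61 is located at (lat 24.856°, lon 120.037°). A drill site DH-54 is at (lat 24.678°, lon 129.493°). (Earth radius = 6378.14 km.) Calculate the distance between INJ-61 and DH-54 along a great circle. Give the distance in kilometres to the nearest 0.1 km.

955.8 km

Δφ = -0.1780°,  Δλ = 9.4560°
a = sin²(Δφ/2) + cos φ₁ cos φ₂ sin²(Δλ/2) = 0.005604
c = 2·arcsin(√a) = 0.149860 rad = 8.5864°
d = R·c = 6378.14 × 0.149860 = 955.8 km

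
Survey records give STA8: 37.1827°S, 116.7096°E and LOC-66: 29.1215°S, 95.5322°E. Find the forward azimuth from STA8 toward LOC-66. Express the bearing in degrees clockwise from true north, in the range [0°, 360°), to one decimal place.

288.3°

Δλ = -21.1774°
y = sin Δλ · cos φ₂ = -0.315590
x = cos φ₁ sin φ₂ − sin φ₁ cos φ₂ cos Δλ = 0.104576
θ = atan2(y, x) = -71.6666° → 288.3334° (mod 360°)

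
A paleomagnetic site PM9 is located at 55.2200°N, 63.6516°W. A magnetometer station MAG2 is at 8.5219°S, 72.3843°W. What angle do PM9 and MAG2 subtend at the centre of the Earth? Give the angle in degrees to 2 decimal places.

64.16°

Δφ = -63.7419°,  Δλ = -8.7327°
a = sin²(Δφ/2) + cos φ₁ cos φ₂ sin²(Δλ/2) = 0.282062
c = 2·arcsin(√a) = 1.119785 rad = 64.1590°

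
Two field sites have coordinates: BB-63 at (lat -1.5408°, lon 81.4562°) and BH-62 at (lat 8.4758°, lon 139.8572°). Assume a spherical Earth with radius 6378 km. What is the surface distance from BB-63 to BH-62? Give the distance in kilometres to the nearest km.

6575 km

Δφ = 10.0166°,  Δλ = 58.4010°
a = sin²(Δφ/2) + cos φ₁ cos φ₂ sin²(Δλ/2) = 0.242951
c = 2·arcsin(√a) = 1.030841 rad = 59.0628°
d = R·c = 6378 × 1.030841 = 6574.7 km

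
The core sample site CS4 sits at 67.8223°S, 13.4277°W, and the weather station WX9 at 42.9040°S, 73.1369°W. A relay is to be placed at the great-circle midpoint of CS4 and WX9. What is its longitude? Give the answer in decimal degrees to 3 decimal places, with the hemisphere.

53.685°W

Bx = cos φ₂ cos Δλ = 0.369463,  By = cos φ₂ sin Δλ = -0.632493
φₘ = atan2(sin φ₁ + sin φ₂, √((cos φ₁ + Bx)² + By²)) = -58.65274°
λₘ = λ₁ + atan2(By, cos φ₁ + Bx) = -53.68479°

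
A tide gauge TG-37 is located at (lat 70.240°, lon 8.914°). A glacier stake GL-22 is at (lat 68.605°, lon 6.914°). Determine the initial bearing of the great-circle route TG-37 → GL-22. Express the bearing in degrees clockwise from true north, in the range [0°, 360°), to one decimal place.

Δλ = -2.0000°
y = sin Δλ · cos φ₂ = -0.012731
x = cos φ₁ sin φ₂ − sin φ₁ cos φ₂ cos Δλ = -0.028323
θ = atan2(y, x) = -155.7962° → 204.2038° (mod 360°)

204.2°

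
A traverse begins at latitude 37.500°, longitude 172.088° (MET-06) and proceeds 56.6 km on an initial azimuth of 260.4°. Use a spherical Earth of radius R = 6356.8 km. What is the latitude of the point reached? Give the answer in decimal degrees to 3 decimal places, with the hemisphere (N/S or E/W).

δ = d/R = 56.6/6356.8 = 0.008904 rad
φ₂ = arcsin(sin φ₁ cos δ + cos φ₁ sin δ cos θ)
   = arcsin(0.60876·0.99996 + 0.79335·0.00890·-0.16677) = 37.41323°
λ₂ = λ₁ + atan2(sin θ sin δ cos φ₁, cos δ − sin φ₁ sin φ₂) = 171.45470°

37.413°N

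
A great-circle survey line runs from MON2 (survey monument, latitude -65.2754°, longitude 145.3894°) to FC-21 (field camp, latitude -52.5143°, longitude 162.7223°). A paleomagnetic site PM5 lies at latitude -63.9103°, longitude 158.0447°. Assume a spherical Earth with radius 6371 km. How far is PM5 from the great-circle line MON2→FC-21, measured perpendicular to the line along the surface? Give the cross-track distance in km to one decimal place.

δ₁₃ = central angle MON2→PM5 = 0.097532 rad  (haversine)
θ₁₃ = bearing MON2→PM5 = 81.663°,  θ₁₂ = bearing MON2→FC-21 = 42.801°
dₓₜ = R·arcsin(sin δ₁₃ · sin(θ₁₃ − θ₁₂)) = 6371·arcsin(0.09738·sin(38.862°)) = 389.510 km
|dₓₜ| = 389.510 km

389.5 km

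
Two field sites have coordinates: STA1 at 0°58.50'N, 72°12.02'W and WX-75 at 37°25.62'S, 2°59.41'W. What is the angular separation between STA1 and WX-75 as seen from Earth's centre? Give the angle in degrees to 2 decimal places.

74.25°

STA1: φ = +0.97500°, λ = -72.20033°
WX-75: φ = -37.42700°, λ = -2.99017°
Δφ = -38.4020°,  Δλ = 69.2102°
a = sin²(Δφ/2) + cos φ₁ cos φ₂ sin²(Δλ/2) = 0.364257
c = 2·arcsin(√a) = 1.295859 rad = 74.2473°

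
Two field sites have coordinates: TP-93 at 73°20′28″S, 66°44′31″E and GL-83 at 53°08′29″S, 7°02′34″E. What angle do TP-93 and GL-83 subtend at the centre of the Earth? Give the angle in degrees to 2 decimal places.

TP-93: φ = -73.34111°, λ = +66.74194°
GL-83: φ = -53.14139°, λ = +7.04278°
Δφ = 20.1997°,  Δλ = -59.6992°
a = sin²(Δφ/2) + cos φ₁ cos φ₂ sin²(Δλ/2) = 0.073352
c = 2·arcsin(√a) = 0.548522 rad = 31.4280°

31.43°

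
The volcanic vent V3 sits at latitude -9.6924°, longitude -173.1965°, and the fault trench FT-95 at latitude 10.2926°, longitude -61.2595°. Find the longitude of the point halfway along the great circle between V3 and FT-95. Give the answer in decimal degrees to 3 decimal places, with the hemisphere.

Bx = cos φ₂ cos Δλ = -0.367575,  By = cos φ₂ sin Δλ = 0.912668
φₘ = atan2(sin φ₁ + sin φ₂, √((cos φ₁ + Bx)² + By²)) = 0.53622°
λₘ = λ₁ + atan2(By, cos φ₁ + Bx) = -117.30630°

117.306°W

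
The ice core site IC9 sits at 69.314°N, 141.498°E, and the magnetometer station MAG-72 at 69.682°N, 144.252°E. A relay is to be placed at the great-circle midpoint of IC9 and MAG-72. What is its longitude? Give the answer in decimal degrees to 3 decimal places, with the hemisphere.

142.863°E

Bx = cos φ₂ cos Δλ = 0.346829,  By = cos φ₂ sin Δλ = 0.016684
φₘ = atan2(sin φ₁ + sin φ₂, √((cos φ₁ + Bx)² + By²)) = 69.50343°
λₘ = λ₁ + atan2(By, cos φ₁ + Bx) = 142.86317°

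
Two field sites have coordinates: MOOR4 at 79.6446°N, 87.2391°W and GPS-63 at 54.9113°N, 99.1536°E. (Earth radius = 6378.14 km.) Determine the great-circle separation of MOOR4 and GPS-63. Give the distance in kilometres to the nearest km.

5053 km

Δφ = -24.7333°,  Δλ = -173.6073°
a = sin²(Δφ/2) + cos φ₁ cos φ₂ sin²(Δλ/2) = 0.148876
c = 2·arcsin(√a) = 0.792247 rad = 45.3924°
d = R·c = 6378.14 × 0.792247 = 5053.1 km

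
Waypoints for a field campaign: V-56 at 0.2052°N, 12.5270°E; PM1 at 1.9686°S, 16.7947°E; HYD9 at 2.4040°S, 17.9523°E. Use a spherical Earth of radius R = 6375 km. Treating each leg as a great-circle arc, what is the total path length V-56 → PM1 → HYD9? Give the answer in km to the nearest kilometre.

670 km

V-56→PM1: c = 0.083580 rad, d = 532.82 km
PM1→HYD9: c = 0.021572 rad, d = 137.52 km
Total = 532.82 + 137.52 = 670.34 km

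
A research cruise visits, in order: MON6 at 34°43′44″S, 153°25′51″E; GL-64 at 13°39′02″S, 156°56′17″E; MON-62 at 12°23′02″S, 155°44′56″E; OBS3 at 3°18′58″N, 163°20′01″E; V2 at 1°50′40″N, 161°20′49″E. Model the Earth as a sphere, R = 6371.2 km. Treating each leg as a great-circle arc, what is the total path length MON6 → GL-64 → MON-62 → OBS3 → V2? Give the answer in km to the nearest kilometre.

4772 km

MON6: φ = -34.72889°, λ = +153.43083°
GL-64: φ = -13.65056°, λ = +156.93806°
MON-62: φ = -12.38389°, λ = +155.74889°
OBS3: φ = +3.31611°, λ = +163.33361°
V2: φ = +1.84444°, λ = +161.34694°
MON6→GL-64: c = 0.372023 rad, d = 2370.23 km
GL-64→MON-62: c = 0.029961 rad, d = 190.88 km
MON-62→OBS3: c = 0.303954 rad, d = 1936.55 km
OBS3→V2: c = 0.043122 rad, d = 274.74 km
Total = 2370.23 + 190.88 + 1936.55 + 274.74 = 4772.41 km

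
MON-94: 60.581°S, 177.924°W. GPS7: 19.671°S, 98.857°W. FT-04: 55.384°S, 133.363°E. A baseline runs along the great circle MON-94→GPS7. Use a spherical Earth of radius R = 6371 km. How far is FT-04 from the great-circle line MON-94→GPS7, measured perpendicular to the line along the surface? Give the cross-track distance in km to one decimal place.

524.6 km

δ₁₃ = central angle MON-94→FT-04 = 0.448795 rad  (haversine)
θ₁₃ = bearing MON-94→FT-04 = 259.678°,  θ₁₂ = bearing MON-94→GPS7 = 90.606°
dₓₜ = R·arcsin(sin δ₁₃ · sin(θ₁₃ − θ₁₂)) = 6371·arcsin(0.43388·sin(169.072°)) = 524.631 km
|dₓₜ| = 524.631 km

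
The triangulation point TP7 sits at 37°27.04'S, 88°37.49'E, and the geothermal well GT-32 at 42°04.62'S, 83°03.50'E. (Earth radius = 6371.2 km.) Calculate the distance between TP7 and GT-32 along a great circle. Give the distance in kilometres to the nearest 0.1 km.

TP7: φ = -37.45067°, λ = +88.62483°
GT-32: φ = -42.07700°, λ = +83.05833°
Δφ = -4.6263°,  Δλ = -5.5665°
a = sin²(Δφ/2) + cos φ₁ cos φ₂ sin²(Δλ/2) = 0.003018
c = 2·arcsin(√a) = 0.109936 rad = 6.2988°
d = R·c = 6371.2 × 0.109936 = 700.4 km

700.4 km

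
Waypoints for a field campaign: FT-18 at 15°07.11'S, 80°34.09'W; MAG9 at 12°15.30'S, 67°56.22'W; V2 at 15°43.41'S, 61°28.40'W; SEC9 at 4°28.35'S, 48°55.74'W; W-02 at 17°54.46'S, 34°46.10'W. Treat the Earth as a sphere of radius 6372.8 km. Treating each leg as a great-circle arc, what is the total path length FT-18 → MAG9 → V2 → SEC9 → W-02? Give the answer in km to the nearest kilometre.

FT-18: φ = -15.11850°, λ = -80.56817°
MAG9: φ = -12.25500°, λ = -67.93700°
V2: φ = -15.72350°, λ = -61.47333°
SEC9: φ = -4.47250°, λ = -48.92900°
W-02: φ = -17.90767°, λ = -34.76833°
FT-18→MAG9: c = 0.219899 rad, d = 1401.37 km
MAG9→V2: c = 0.125070 rad, d = 797.05 km
V2→SEC9: c = 0.291293 rad, d = 1856.35 km
SEC9→W-02: c = 0.336830 rad, d = 2146.55 km
Total = 1401.37 + 797.05 + 1856.35 + 2146.55 = 6201.32 km

6201 km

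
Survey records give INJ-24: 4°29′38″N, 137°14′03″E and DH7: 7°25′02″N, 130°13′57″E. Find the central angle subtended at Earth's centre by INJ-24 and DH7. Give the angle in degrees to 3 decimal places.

INJ-24: φ = +4.49389°, λ = +137.23417°
DH7: φ = +7.41722°, λ = +130.23250°
Δφ = 2.9233°,  Δλ = -7.0017°
a = sin²(Δφ/2) + cos φ₁ cos φ₂ sin²(Δλ/2) = 0.004337
c = 2·arcsin(√a) = 0.131804 rad = 7.5518°

7.552°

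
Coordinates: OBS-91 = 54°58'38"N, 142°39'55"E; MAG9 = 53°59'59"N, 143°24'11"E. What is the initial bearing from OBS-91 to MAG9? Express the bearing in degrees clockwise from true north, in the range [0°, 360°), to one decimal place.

156.0°

OBS-91: φ = +54.97722°, λ = +142.66528°
MAG9: φ = +53.99972°, λ = +143.40306°
Δλ = 0.7378°
y = sin Δλ · cos φ₂ = 0.007569
x = cos φ₁ sin φ₂ − sin φ₁ cos φ₂ cos Δλ = -0.017020
θ = atan2(y, x) = 156.0258° → 156.0258° (mod 360°)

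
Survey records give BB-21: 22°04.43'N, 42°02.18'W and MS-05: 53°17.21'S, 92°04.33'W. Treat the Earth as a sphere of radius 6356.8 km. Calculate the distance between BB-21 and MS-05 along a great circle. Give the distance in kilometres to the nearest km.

9638 km

BB-21: φ = +22.07383°, λ = -42.03633°
MS-05: φ = -53.28683°, λ = -92.07217°
Δφ = -75.3607°,  Δλ = -50.0358°
a = sin²(Δφ/2) + cos φ₁ cos φ₂ sin²(Δλ/2) = 0.472712
c = 2·arcsin(√a) = 1.516193 rad = 86.8715°
d = R·c = 6356.8 × 1.516193 = 9638.1 km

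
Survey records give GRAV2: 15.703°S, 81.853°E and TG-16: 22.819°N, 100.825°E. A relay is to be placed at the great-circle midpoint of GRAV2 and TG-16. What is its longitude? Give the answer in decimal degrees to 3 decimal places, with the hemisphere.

91.131°E

Bx = cos φ₂ cos Δλ = 0.871664,  By = cos φ₂ sin Δλ = 0.299661
φₘ = atan2(sin φ₁ + sin φ₂, √((cos φ₁ + Bx)² + By²)) = 3.60717°
λₘ = λ₁ + atan2(By, cos φ₁ + Bx) = 91.13099°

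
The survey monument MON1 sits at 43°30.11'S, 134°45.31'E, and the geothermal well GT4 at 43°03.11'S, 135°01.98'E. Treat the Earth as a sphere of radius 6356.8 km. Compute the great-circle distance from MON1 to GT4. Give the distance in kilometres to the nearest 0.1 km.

MON1: φ = -43.50183°, λ = +134.75517°
GT4: φ = -43.05183°, λ = +135.03300°
Δφ = 0.4500°,  Δλ = 0.2778°
a = sin²(Δφ/2) + cos φ₁ cos φ₂ sin²(Δλ/2) = 0.000019
c = 2·arcsin(√a) = 0.008611 rad = 0.4934°
d = R·c = 6356.8 × 0.008611 = 54.7 km

54.7 km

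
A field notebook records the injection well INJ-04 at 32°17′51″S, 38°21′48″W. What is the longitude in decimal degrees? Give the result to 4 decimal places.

38° + 21′/60 + 48″/3600 = 38 + 0.35000 + 0.01333 = 38.3633°

38.3633°W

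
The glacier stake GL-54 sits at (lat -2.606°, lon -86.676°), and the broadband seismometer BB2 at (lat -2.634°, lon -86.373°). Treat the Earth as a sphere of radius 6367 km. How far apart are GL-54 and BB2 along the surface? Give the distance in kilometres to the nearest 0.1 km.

33.8 km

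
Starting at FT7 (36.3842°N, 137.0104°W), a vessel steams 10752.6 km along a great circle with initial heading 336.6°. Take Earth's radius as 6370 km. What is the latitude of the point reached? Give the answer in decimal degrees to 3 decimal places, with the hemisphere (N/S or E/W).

δ = d/R = 10752.6/6370 = 1.688006 rad
φ₂ = arcsin(sin φ₁ cos δ + cos φ₁ sin δ cos θ)
   = arcsin(0.59320·-0.11694 + 0.80506·0.99314·0.91775) = 41.63679°
λ₂ = λ₁ + atan2(sin θ sin δ cos φ₁, cos δ − sin φ₁ sin φ₂) = 74.84294°

41.637°N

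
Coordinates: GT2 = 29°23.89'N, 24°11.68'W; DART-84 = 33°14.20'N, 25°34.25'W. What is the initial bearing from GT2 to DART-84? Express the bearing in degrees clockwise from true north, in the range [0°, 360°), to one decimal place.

343.3°

GT2: φ = +29.39817°, λ = -24.19467°
DART-84: φ = +33.23667°, λ = -25.57083°
Δλ = -1.3762°
y = sin Δλ · cos φ₂ = -0.020088
x = cos φ₁ sin φ₂ − sin φ₁ cos φ₂ cos Δλ = 0.067063
θ = atan2(y, x) = -16.6747° → 343.3253° (mod 360°)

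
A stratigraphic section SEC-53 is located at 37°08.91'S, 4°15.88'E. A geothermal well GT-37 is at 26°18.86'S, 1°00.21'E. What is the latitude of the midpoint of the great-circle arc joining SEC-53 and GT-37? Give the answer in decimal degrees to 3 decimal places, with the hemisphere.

31.742°S

SEC-53: φ = -37.14850°, λ = +4.26467°
GT-37: φ = -26.31433°, λ = +1.00350°
Bx = cos φ₂ cos Δλ = 0.894924,  By = cos φ₂ sin Δλ = -0.050992
φₘ = atan2(sin φ₁ + sin φ₂, √((cos φ₁ + Bx)² + By²)) = -31.74176°
λₘ = λ₁ + atan2(By, cos φ₁ + Bx) = 2.53844°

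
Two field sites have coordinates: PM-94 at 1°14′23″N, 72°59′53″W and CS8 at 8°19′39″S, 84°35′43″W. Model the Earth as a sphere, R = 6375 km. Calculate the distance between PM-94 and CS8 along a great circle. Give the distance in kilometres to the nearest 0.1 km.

1669.7 km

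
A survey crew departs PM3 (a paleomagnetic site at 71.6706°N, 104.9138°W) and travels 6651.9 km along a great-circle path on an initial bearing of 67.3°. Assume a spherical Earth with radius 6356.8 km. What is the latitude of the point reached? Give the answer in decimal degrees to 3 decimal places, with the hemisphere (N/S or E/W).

35.473°N

δ = d/R = 6651.9/6356.8 = 1.046423 rad
φ₂ = arcsin(sin φ₁ cos δ + cos φ₁ sin δ cos θ)
   = arcsin(0.94926·0.50067 + 0.31448·0.86564·0.38591) = 35.47322°
λ₂ = λ₁ + atan2(sin θ sin δ cos φ₁, cos δ − sin φ₁ sin φ₂) = -3.60809°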